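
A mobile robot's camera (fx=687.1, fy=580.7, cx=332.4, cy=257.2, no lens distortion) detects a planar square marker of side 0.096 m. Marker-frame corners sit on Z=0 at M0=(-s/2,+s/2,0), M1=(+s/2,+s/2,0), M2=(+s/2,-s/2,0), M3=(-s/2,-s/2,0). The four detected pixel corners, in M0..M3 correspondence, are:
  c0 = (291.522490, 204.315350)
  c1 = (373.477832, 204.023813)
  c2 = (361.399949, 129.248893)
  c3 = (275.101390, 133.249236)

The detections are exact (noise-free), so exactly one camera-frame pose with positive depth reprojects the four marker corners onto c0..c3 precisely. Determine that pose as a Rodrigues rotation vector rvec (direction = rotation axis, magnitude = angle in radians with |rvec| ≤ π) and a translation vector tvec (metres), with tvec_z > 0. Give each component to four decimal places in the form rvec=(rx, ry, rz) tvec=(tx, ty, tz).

rvec=(0.4971, 0.3797, -0.0656) tvec=(-0.0083, -0.1104, 0.7253)

Intrinsics K: fx=687.1, fy=580.7, cx=332.4, cy=257.2
Marker side s = 0.096 m; corners in marker frame (Z=0):
  M0 = (-0.0480, +0.0480, 0)
  M1 = (+0.0480, +0.0480, 0)
  M2 = (+0.0480, -0.0480, 0)
  M3 = (-0.0480, -0.0480, 0)
Detected image corners:
  c0 = (291.522490, 204.315350) px
  c1 = (373.477832, 204.023813) px
  c2 = (361.399949, 129.248893) px
  c3 = (275.101390, 133.249236) px
Planar DLT: solve 8×8 A·h = b for H (H[2,2]=1):
  H  [+709.23893 +352.15400 +324.55636]
  H  [-107.54552 +863.83330 +168.82843]
  H  [-0.51143 +0.62441 +1.00000]
B = K⁻¹H; ‖b₁‖=1.378669, ‖b₂‖=1.378669; λ = 2/(‖b₁‖+‖b₂‖) = 0.725337, sign → tz>0 ⇒ λ=+0.725337
r₁ = λ·B[:,0] = (+0.92817,+0.02997,-0.37096); r₂ = λ·B[:,1] = (+0.15265,+0.87839,+0.45291)
r₃ = r₁×r₂ = (+0.33942,-0.47700,+0.81072); SVD([r₁ r₂ r₃]) → R = UVᵀ:
  R  [+0.92817 +0.15265 +0.33942]
  R  [+0.02997 +0.87839 -0.47700]
  R  [-0.37096 +0.45291 +0.81072]
t = (-0.00828, -0.11038, +0.72534) m
tr R = 2.617281; θ = arccos((tr R − 1)/2) = 0.628959 rad = 36.037°
axis k = ((R−Rᵀ)₃₂, (R−Rᵀ)₁₃, (R−Rᵀ)₂₁) / (2 sinθ) = (+0.790326, +0.603750, -0.104265)
rvec = θ·k = (+0.497082, +0.379734, -0.065578)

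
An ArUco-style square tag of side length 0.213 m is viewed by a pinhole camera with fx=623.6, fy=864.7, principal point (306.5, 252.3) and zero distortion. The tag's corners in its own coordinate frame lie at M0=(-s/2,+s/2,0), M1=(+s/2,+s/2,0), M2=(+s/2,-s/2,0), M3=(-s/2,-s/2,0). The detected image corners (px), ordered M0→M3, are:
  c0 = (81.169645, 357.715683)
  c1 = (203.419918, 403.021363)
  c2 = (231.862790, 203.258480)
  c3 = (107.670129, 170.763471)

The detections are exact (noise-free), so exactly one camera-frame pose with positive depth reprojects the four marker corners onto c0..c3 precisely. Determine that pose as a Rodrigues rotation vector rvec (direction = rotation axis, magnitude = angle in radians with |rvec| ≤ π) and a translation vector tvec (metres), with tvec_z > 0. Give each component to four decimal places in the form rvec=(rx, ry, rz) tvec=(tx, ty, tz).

Intrinsics K: fx=623.6, fy=864.7, cx=306.5, cy=252.3
Marker side s = 0.213 m; corners in marker frame (Z=0):
  M0 = (-0.1065, +0.1065, 0)
  M1 = (+0.1065, +0.1065, 0)
  M2 = (+0.1065, -0.1065, 0)
  M3 = (-0.1065, -0.1065, 0)
Detected image corners:
  c0 = (81.169645, 357.715683) px
  c1 = (203.419918, 403.021363) px
  c2 = (231.862790, 203.258480) px
  c3 = (107.670129, 170.763471) px
Planar DLT: solve 8×8 A·h = b for H (H[2,2]=1):
  H  [+529.82897 -128.12777 +153.97724]
  H  [+94.14862 +908.04786 +283.08948]
  H  [-0.31195 +0.00446 +1.00000]
B = K⁻¹H; ‖b₁‖=1.069198, ‖b₂‖=1.069198; λ = 2/(‖b₁‖+‖b₂‖) = 0.935281, sign → tz>0 ⇒ λ=+0.935281
r₁ = λ·B[:,0] = (+0.93804,+0.18696,-0.29176); r₂ = λ·B[:,1] = (-0.19422,+0.98095,+0.00417)
r₃ = r₁×r₂ = (+0.28698,+0.05275,+0.95648); SVD([r₁ r₂ r₃]) → R = UVᵀ:
  R  [+0.93804 -0.19422 +0.28698]
  R  [+0.18696 +0.98095 +0.05275]
  R  [-0.29176 +0.00417 +0.95648]
t = (-0.22875, +0.03330, +0.93528) m
tr R = 2.875474; θ = arccos((tr R − 1)/2) = 0.354739 rad = 20.325°
axis k = ((R−Rᵀ)₃₂, (R−Rᵀ)₁₃, (R−Rᵀ)₂₁) / (2 sinθ) = (-0.069933, +0.833088, +0.548702)
rvec = θ·k = (-0.024808, +0.295529, +0.194646)

rvec=(-0.0248, 0.2955, 0.1946) tvec=(-0.2288, 0.0333, 0.9353)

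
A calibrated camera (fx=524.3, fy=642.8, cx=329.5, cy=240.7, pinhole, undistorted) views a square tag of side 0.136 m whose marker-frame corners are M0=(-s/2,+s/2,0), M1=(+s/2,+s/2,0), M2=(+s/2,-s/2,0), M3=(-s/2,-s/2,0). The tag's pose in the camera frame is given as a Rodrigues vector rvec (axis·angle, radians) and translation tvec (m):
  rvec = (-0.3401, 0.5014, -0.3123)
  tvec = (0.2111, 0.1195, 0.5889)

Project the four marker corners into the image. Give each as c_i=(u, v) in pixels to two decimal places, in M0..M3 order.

Intrinsics K: fx=524.3, fy=642.8, cx=329.5, cy=240.7
Marker side s = 0.136 m; corners in marker frame (Z=0):
  M0 = (-0.0680, +0.0680, 0)
  M1 = (+0.0680, +0.0680, 0)
  M2 = (+0.0680, -0.0680, 0)
  M3 = (-0.0680, -0.0680, 0)
rvec = (-0.3401, 0.5014, -0.3123), |rvec| = θ = 0.68162 rad = 39.054°
Rodrigues: sinθ=0.63005, 1−cosθ=0.22344; R = I + sinθ·[k]× + (1−cosθ)·[k]×²:
    [+0.83218 +0.20666 +0.51455]
    [-0.37069 +0.89746 +0.23906]
    [-0.41238 -0.38968 +0.82346]
t = (0.2111, 0.1195, 0.5889) m
M0: Pc = R·M0+t = (+0.16856, +0.20573, +0.59044); u = 524.3·(+0.16856)/0.59044 + 329.5 = 479.1811, v = 642.8·(+0.20573)/0.59044 + 240.7 = 464.6771
M1: Pc = R·M1+t = (+0.28174, +0.15532, +0.53436); u = 524.3·(+0.28174)/0.53436 + 329.5 = 605.9375, v = 642.8·(+0.15532)/0.53436 + 240.7 = 427.5410
M2: Pc = R·M2+t = (+0.25364, +0.03327, +0.58736); u = 524.3·(+0.25364)/0.58736 + 329.5 = 555.9064, v = 642.8·(+0.03327)/0.58736 + 240.7 = 277.1060
M3: Pc = R·M3+t = (+0.14046, +0.08368, +0.64344); u = 524.3·(+0.14046)/0.64344 + 329.5 = 443.9510, v = 642.8·(+0.08368)/0.64344 + 240.7 = 324.2958

c0=(479.18, 464.68) c1=(605.94, 427.54) c2=(555.91, 277.11) c3=(443.95, 324.30)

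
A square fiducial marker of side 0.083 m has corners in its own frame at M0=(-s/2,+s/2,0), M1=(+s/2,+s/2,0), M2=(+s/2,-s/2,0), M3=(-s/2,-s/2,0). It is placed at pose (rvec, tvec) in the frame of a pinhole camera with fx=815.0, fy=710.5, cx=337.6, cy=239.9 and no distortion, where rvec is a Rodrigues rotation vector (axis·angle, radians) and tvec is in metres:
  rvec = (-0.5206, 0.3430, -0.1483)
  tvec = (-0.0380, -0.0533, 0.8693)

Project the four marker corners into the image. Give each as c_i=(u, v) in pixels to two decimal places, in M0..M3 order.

c0=(266.95, 233.00) c1=(340.39, 216.97) c2=(336.24, 160.46) c3=(266.36, 177.21)

Intrinsics K: fx=815.0, fy=710.5, cx=337.6, cy=239.9
Marker side s = 0.083 m; corners in marker frame (Z=0):
  M0 = (-0.0415, +0.0415, 0)
  M1 = (+0.0415, +0.0415, 0)
  M2 = (+0.0415, -0.0415, 0)
  M3 = (-0.0415, -0.0415, 0)
rvec = (-0.5206, 0.3430, -0.1483), |rvec| = θ = 0.64083 rad = 36.717°
Rodrigues: sinθ=0.59786, 1−cosθ=0.19840; R = I + sinθ·[k]× + (1−cosθ)·[k]×²:
    [+0.93254 +0.05209 +0.35730]
    [-0.22463 +0.85844 +0.46112]
    [-0.28270 -0.51027 +0.81222]
t = (-0.0380, -0.0533, 0.8693) m
M0: Pc = R·M0+t = (-0.07454, -0.00835, +0.85986); u = 815.0·(-0.07454)/0.85986 + 337.6 = 266.9498, v = 710.5·(-0.00835)/0.85986 + 239.9 = 232.9980
M1: Pc = R·M1+t = (+0.00286, -0.02700, +0.83639); u = 815.0·(+0.00286)/0.83639 + 337.6 = 340.3887, v = 710.5·(-0.02700)/0.83639 + 239.9 = 216.9667
M2: Pc = R·M2+t = (-0.00146, -0.09825, +0.87874); u = 815.0·(-0.00146)/0.87874 + 337.6 = 336.2446, v = 710.5·(-0.09825)/0.87874 + 239.9 = 160.4633
M3: Pc = R·M3+t = (-0.07886, -0.07960, +0.90221); u = 815.0·(-0.07886)/0.90221 + 337.6 = 266.3610, v = 710.5·(-0.07960)/0.90221 + 239.9 = 177.2115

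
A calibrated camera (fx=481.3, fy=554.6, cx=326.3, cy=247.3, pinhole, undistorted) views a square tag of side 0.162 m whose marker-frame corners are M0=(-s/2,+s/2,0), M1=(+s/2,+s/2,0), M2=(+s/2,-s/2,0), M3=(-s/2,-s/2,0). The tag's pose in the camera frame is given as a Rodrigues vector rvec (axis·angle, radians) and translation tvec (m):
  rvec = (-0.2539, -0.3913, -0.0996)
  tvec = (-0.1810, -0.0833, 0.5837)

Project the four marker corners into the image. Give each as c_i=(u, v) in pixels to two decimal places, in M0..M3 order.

Intrinsics K: fx=481.3, fy=554.6, cx=326.3, cy=247.3
Marker side s = 0.162 m; corners in marker frame (Z=0):
  M0 = (-0.0810, +0.0810, 0)
  M1 = (+0.0810, +0.0810, 0)
  M2 = (+0.0810, -0.0810, 0)
  M3 = (-0.0810, -0.0810, 0)
rvec = (-0.2539, -0.3913, -0.0996), |rvec| = θ = 0.47697 rad = 27.328°
Rodrigues: sinθ=0.45909, 1−cosθ=0.11161; R = I + sinθ·[k]× + (1−cosθ)·[k]×²:
    [+0.92002 +0.14461 -0.36422]
    [-0.04713 +0.96351 +0.26350]
    [+0.38904 -0.22526 +0.89326]
t = (-0.1810, -0.0833, 0.5837) m
M0: Pc = R·M0+t = (-0.24381, -0.00144, +0.53394); u = 481.3·(-0.24381)/0.53394 + 326.3 = 106.5291, v = 554.6·(-0.00144)/0.53394 + 247.3 = 245.8056
M1: Pc = R·M1+t = (-0.09477, -0.00907, +0.59697); u = 481.3·(-0.09477)/0.59697 + 326.3 = 249.8959, v = 554.6·(-0.00907)/0.59697 + 247.3 = 238.8708
M2: Pc = R·M2+t = (-0.11819, -0.16516, +0.63346); u = 481.3·(-0.11819)/0.63346 + 326.3 = 236.4981, v = 554.6·(-0.16516)/0.63346 + 247.3 = 102.6994
M3: Pc = R·M3+t = (-0.26723, -0.15753, +0.57043); u = 481.3·(-0.26723)/0.57043 + 326.3 = 100.8227, v = 554.6·(-0.15753)/0.57043 + 247.3 = 94.1457

c0=(106.53, 245.81) c1=(249.90, 238.87) c2=(236.50, 102.70) c3=(100.82, 94.15)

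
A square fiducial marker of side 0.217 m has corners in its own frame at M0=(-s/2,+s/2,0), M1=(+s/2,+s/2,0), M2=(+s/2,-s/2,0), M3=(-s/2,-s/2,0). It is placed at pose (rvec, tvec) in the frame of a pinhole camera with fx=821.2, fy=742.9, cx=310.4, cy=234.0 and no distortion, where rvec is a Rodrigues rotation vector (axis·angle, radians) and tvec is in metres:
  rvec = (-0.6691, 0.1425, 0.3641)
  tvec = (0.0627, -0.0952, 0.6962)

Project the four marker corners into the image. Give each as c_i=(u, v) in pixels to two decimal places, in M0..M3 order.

c0=(212.71, 180.65) c1=(476.49, 251.28) c2=(538.98, 88.96) c3=(313.19, 40.60)

Intrinsics K: fx=821.2, fy=742.9, cx=310.4, cy=234.0
Marker side s = 0.217 m; corners in marker frame (Z=0):
  M0 = (-0.1085, +0.1085, 0)
  M1 = (+0.1085, +0.1085, 0)
  M2 = (+0.1085, -0.1085, 0)
  M3 = (-0.1085, -0.1085, 0)
rvec = (-0.6691, 0.1425, 0.3641), |rvec| = θ = 0.77496 rad = 44.402°
Rodrigues: sinθ=0.69969, 1−cosθ=0.28555; R = I + sinθ·[k]× + (1−cosθ)·[k]×²:
    [+0.92731 -0.37407 +0.01282]
    [+0.28340 +0.72410 +0.62878]
    [-0.24449 -0.57944 +0.77748]
t = (0.0627, -0.0952, 0.6962) m
M0: Pc = R·M0+t = (-0.07850, -0.04738, +0.65986); u = 821.2·(-0.07850)/0.65986 + 310.4 = 212.7062, v = 742.9·(-0.04738)/0.65986 + 234.0 = 180.6529
M1: Pc = R·M1+t = (+0.12273, +0.01411, +0.60680); u = 821.2·(+0.12273)/0.60680 + 310.4 = 476.4889, v = 742.9·(+0.01411)/0.60680 + 234.0 = 251.2793
M2: Pc = R·M2+t = (+0.20390, -0.14302, +0.73254); u = 821.2·(+0.20390)/0.73254 + 310.4 = 538.9775, v = 742.9·(-0.14302)/0.73254 + 234.0 = 88.9616
M3: Pc = R·M3+t = (+0.00267, -0.20451, +0.78560); u = 821.2·(+0.00267)/0.78560 + 310.4 = 313.1943, v = 742.9·(-0.20451)/0.78560 + 234.0 = 40.6014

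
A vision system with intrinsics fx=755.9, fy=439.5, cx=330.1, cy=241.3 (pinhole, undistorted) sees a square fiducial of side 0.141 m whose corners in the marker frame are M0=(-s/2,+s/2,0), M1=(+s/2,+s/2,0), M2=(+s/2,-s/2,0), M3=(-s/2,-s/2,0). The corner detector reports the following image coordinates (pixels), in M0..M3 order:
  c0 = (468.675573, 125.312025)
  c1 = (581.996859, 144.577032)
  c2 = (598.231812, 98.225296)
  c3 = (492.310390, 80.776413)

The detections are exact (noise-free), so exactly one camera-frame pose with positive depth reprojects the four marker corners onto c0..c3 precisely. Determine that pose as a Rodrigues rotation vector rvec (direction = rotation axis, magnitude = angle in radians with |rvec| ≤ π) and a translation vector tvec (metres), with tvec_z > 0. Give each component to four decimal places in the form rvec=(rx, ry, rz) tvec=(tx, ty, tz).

Intrinsics K: fx=755.9, fy=439.5, cx=330.1, cy=241.3
Marker side s = 0.141 m; corners in marker frame (Z=0):
  M0 = (-0.0705, +0.0705, 0)
  M1 = (+0.0705, +0.0705, 0)
  M2 = (+0.0705, -0.0705, 0)
  M3 = (-0.0705, -0.0705, 0)
Detected image corners:
  c0 = (468.675573, 125.312025) px
  c1 = (581.996859, 144.577032) px
  c2 = (598.231812, 98.225296) px
  c3 = (492.310390, 80.776413) px
Planar DLT: solve 8×8 A·h = b for H (H[2,2]=1):
  H  [+731.64034 -405.97993 +535.32667]
  H  [+120.55338 +266.81893 +111.37707]
  H  [-0.08388 -0.49400 +1.00000]
B = K⁻¹H; ‖b₁‖=1.057712, ‖b₂‖=1.057712; λ = 2/(‖b₁‖+‖b₂‖) = 0.945437, sign → tz>0 ⇒ λ=+0.945437
r₁ = λ·B[:,0] = (+0.94973,+0.30287,-0.07930); r₂ = λ·B[:,1] = (-0.30382,+0.83040,-0.46705)
r₃ = r₁×r₂ = (-0.07560,+0.46766,+0.88067); SVD([r₁ r₂ r₃]) → R = UVᵀ:
  R  [+0.94973 -0.30382 -0.07560]
  R  [+0.30287 +0.83040 +0.46766]
  R  [-0.07930 -0.46705 +0.88067]
t = (+0.25669, -0.27949, +0.94544) m
tr R = 2.660791; θ = arccos((tr R − 1)/2) = 0.590979 rad = 33.861°
axis k = ((R−Rᵀ)₃₂, (R−Rᵀ)₁₃, (R−Rᵀ)₂₁) / (2 sinθ) = (-0.838798, +0.003323, +0.544432)
rvec = θ·k = (-0.495713, +0.001964, +0.321748)

rvec=(-0.4957, 0.0020, 0.3217) tvec=(0.2567, -0.2795, 0.9454)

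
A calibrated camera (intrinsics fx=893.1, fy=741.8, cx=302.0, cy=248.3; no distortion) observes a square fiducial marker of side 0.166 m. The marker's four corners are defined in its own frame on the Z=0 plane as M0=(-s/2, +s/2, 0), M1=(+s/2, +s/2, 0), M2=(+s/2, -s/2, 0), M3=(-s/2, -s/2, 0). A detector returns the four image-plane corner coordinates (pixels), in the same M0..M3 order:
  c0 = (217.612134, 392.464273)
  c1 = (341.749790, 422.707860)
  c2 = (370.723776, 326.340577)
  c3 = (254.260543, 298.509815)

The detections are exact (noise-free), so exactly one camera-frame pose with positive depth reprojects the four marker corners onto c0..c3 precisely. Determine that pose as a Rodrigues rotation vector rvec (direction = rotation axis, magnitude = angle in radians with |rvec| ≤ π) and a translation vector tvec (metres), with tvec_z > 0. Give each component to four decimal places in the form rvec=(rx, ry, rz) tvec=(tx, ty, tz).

rvec=(-0.4875, -0.0294, 0.2810) tvec=(-0.0074, 0.1760, 1.1854)

Intrinsics K: fx=893.1, fy=741.8, cx=302.0, cy=248.3
Marker side s = 0.166 m; corners in marker frame (Z=0):
  M0 = (-0.0830, +0.0830, 0)
  M1 = (+0.0830, +0.0830, 0)
  M2 = (+0.0830, -0.0830, 0)
  M3 = (-0.0830, -0.0830, 0)
Detected image corners:
  c0 = (217.612134, 392.464273) px
  c1 = (341.749790, 422.707860) px
  c2 = (370.723776, 326.340577) px
  c3 = (254.260543, 298.509815) px
Planar DLT: solve 8×8 A·h = b for H (H[2,2]=1):
  H  [+714.24956 -314.15165 +296.45850]
  H  [+162.89460 +431.67242 +358.41322]
  H  [-0.03275 -0.39323 +1.00000]
B = K⁻¹H; ‖b₁‖=0.843595, ‖b₂‖=0.843595; λ = 2/(‖b₁‖+‖b₂‖) = 1.185402, sign → tz>0 ⇒ λ=+1.185402
r₁ = λ·B[:,0] = (+0.96114,+0.27330,-0.03882); r₂ = λ·B[:,1] = (-0.25935,+0.84585,-0.46614)
r₃ = r₁×r₂ = (-0.09456,+0.45810,+0.88386); SVD([r₁ r₂ r₃]) → R = UVᵀ:
  R  [+0.96114 -0.25935 -0.09456]
  R  [+0.27330 +0.84585 +0.45810]
  R  [-0.03882 -0.46614 +0.88386]
t = (-0.00736, +0.17596, +1.18540) m
tr R = 2.690848; θ = arccos((tr R − 1)/2) = 0.563437 rad = 32.283°
axis k = ((R−Rᵀ)₃₂, (R−Rᵀ)₁₃, (R−Rᵀ)₂₁) / (2 sinθ) = (-0.865234, -0.052175, +0.498646)
rvec = θ·k = (-0.487505, -0.029398, +0.280956)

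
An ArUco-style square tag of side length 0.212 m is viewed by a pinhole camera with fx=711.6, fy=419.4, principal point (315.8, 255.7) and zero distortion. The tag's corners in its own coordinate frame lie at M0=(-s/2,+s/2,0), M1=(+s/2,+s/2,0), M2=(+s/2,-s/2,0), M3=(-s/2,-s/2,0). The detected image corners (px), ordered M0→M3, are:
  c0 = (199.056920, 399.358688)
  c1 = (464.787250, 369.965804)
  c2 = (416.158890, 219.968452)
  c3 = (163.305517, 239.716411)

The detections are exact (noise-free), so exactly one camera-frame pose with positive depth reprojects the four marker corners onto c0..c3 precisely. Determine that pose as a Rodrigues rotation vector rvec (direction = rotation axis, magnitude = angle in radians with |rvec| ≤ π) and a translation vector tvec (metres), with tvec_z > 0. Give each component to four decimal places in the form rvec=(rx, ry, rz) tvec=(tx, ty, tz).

rvec=(-0.1689, -0.1316, -0.1521) tvec=(-0.0017, 0.0667, 0.5711)

Intrinsics K: fx=711.6, fy=419.4, cx=315.8, cy=255.7
Marker side s = 0.212 m; corners in marker frame (Z=0):
  M0 = (-0.1060, +0.1060, 0)
  M1 = (+0.1060, +0.1060, 0)
  M2 = (+0.1060, -0.1060, 0)
  M3 = (-0.1060, -0.1060, 0)
Detected image corners:
  c0 = (199.056920, 399.358688) px
  c1 = (464.787250, 369.965804) px
  c2 = (416.158890, 219.968452) px
  c3 = (163.305517, 239.716411) px
Planar DLT: solve 8×8 A·h = b for H (H[2,2]=1):
  H  [+1299.96440 +114.34674 +313.65092]
  H  [-38.35487 +645.19412 +304.67026]
  H  [+0.25022 -0.27497 +1.00000]
B = K⁻¹H; ‖b₁‖=1.751009, ‖b₂‖=1.751009; λ = 2/(‖b₁‖+‖b₂‖) = 0.571099, sign → tz>0 ⇒ λ=+0.571099
r₁ = λ·B[:,0] = (+0.97988,-0.13935,+0.14290); r₂ = λ·B[:,1] = (+0.16146,+0.97431,-0.15703)
r₃ = r₁×r₂ = (-0.11735,+0.17695,+0.97720); SVD([r₁ r₂ r₃]) → R = UVᵀ:
  R  [+0.97988 +0.16146 -0.11735]
  R  [-0.13935 +0.97431 +0.17695]
  R  [+0.14290 -0.15703 +0.97720]
t = (-0.00172, +0.06668, +0.57110) m
tr R = 2.931383; θ = arccos((tr R − 1)/2) = 0.262703 rad = 15.052°
axis k = ((R−Rᵀ)₃₂, (R−Rᵀ)₁₃, (R−Rᵀ)₂₁) / (2 sinθ) = (-0.643035, -0.501066, -0.579171)
rvec = θ·k = (-0.168927, -0.131631, -0.152150)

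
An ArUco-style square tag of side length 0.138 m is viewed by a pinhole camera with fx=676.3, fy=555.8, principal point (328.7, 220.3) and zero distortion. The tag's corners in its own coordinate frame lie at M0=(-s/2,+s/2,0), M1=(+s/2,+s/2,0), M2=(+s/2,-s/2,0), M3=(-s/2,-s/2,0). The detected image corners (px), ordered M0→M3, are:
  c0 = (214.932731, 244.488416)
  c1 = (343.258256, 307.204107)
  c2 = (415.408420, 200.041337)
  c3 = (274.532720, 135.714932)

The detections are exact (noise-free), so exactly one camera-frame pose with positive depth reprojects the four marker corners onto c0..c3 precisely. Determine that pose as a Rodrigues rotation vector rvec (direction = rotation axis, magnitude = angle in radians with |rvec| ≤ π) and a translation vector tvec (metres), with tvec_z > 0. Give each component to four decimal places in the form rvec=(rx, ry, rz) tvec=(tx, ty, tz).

Intrinsics K: fx=676.3, fy=555.8, cx=328.7, cy=220.3
Marker side s = 0.138 m; corners in marker frame (Z=0):
  M0 = (-0.0690, +0.0690, 0)
  M1 = (+0.0690, +0.0690, 0)
  M2 = (+0.0690, -0.0690, 0)
  M3 = (-0.0690, -0.0690, 0)
Detected image corners:
  c0 = (214.932731, 244.488416) px
  c1 = (343.258256, 307.204107) px
  c2 = (415.408420, 200.041337) px
  c3 = (274.532720, 135.714932) px
Planar DLT: solve 8×8 A·h = b for H (H[2,2]=1):
  H  [+903.47709 -300.13958 +309.70396]
  H  [+410.21651 +907.97136 +223.47687]
  H  [-0.22470 +0.56568 +1.00000]
B = K⁻¹H; ‖b₁‖=1.680184, ‖b₂‖=1.680184; λ = 2/(‖b₁‖+‖b₂‖) = 0.595173, sign → tz>0 ⇒ λ=+0.595173
r₁ = λ·B[:,0] = (+0.86010,+0.49229,-0.13374); r₂ = λ·B[:,1] = (-0.42777,+0.83884,+0.33668)
r₃ = r₁×r₂ = (+0.27793,-0.23237,+0.93207); SVD([r₁ r₂ r₃]) → R = UVᵀ:
  R  [+0.86010 -0.42777 +0.27793]
  R  [+0.49229 +0.83884 -0.23237]
  R  [-0.13374 +0.33668 +0.93207]
t = (-0.01672, +0.00340, +0.59517) m
tr R = 2.631018; θ = arccos((tr R − 1)/2) = 0.617188 rad = 35.362°
axis k = ((R−Rᵀ)₃₂, (R−Rᵀ)₁₃, (R−Rᵀ)₂₁) / (2 sinθ) = (+0.491620, +0.355652, +0.794872)
rvec = θ·k = (+0.303422, +0.219504, +0.490586)

rvec=(0.3034, 0.2195, 0.4906) tvec=(-0.0167, 0.0034, 0.5952)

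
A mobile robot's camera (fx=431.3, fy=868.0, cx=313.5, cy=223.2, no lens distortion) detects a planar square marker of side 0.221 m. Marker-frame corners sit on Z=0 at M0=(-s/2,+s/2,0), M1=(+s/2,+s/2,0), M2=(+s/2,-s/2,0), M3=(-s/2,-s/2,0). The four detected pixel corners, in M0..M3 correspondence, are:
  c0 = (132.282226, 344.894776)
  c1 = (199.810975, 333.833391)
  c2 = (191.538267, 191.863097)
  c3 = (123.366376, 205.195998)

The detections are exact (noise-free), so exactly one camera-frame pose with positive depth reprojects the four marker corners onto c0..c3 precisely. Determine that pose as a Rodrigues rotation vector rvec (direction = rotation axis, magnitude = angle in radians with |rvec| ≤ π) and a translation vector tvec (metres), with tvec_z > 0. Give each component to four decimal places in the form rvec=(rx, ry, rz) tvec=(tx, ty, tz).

Intrinsics K: fx=431.3, fy=868.0, cx=313.5, cy=223.2
Marker side s = 0.221 m; corners in marker frame (Z=0):
  M0 = (-0.1105, +0.1105, 0)
  M1 = (+0.1105, +0.1105, 0)
  M2 = (+0.1105, -0.1105, 0)
  M3 = (-0.1105, -0.1105, 0)
Detected image corners:
  c0 = (132.282226, 344.894776) px
  c1 = (199.810975, 333.833391) px
  c2 = (191.538267, 191.863097) px
  c3 = (123.366376, 205.195998) px
Planar DLT: solve 8×8 A·h = b for H (H[2,2]=1):
  H  [+295.92438 +47.24045 +161.51710]
  H  [-73.58845 +651.09081 +269.39425]
  H  [-0.06852 +0.05157 +1.00000]
B = K⁻¹H; ‖b₁‖=0.742152, ‖b₂‖=0.742152; λ = 2/(‖b₁‖+‖b₂‖) = 1.347434, sign → tz>0 ⇒ λ=+1.347434
r₁ = λ·B[:,0] = (+0.99161,-0.09050,-0.09232); r₂ = λ·B[:,1] = (+0.09708,+0.99285,+0.06949)
r₃ = r₁×r₂ = (+0.08537,-0.07787,+0.99330); SVD([r₁ r₂ r₃]) → R = UVᵀ:
  R  [+0.99161 +0.09708 +0.08537]
  R  [-0.09050 +0.99285 -0.07787]
  R  [-0.09232 +0.06949 +0.99330]
t = (-0.47481, +0.07171, +1.34743) m
tr R = 2.977759; θ = arccos((tr R − 1)/2) = 0.149273 rad = 8.553°
axis k = ((R−Rᵀ)₃₂, (R−Rᵀ)₁₃, (R−Rᵀ)₂₁) / (2 sinθ) = (+0.495399, +0.597405, -0.630624)
rvec = θ·k = (+0.073950, +0.089177, -0.094135)

rvec=(0.0739, 0.0892, -0.0941) tvec=(-0.4748, 0.0717, 1.3474)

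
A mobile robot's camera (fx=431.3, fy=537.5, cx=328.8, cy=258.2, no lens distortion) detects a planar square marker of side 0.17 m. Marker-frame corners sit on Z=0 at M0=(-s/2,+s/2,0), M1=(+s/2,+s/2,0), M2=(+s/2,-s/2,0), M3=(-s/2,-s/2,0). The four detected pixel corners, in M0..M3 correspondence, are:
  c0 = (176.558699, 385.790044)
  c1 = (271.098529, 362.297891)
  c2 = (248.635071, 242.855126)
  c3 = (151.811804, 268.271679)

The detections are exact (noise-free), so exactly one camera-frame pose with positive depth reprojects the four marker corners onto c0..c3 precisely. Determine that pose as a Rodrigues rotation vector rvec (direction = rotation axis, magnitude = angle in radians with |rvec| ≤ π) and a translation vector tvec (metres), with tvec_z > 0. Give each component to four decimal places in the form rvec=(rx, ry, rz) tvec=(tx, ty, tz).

rvec=(0.1202, 0.0348, -0.2069) tvec=(-0.2005, 0.0791, 0.7399)

Intrinsics K: fx=431.3, fy=537.5, cx=328.8, cy=258.2
Marker side s = 0.17 m; corners in marker frame (Z=0):
  M0 = (-0.0850, +0.0850, 0)
  M1 = (+0.0850, +0.0850, 0)
  M2 = (+0.0850, -0.0850, 0)
  M3 = (-0.0850, -0.0850, 0)
Detected image corners:
  c0 = (176.558699, 385.790044) px
  c1 = (271.098529, 362.297891) px
  c2 = (248.635071, 242.855126) px
  c3 = (151.811804, 268.271679) px
Planar DLT: solve 8×8 A·h = b for H (H[2,2]=1):
  H  [+549.31325 +171.96815 +211.92496]
  H  [-163.71464 +746.02630 +315.65509]
  H  [-0.06334 +0.15601 +1.00000]
B = K⁻¹H; ‖b₁‖=1.351527, ‖b₂‖=1.351527; λ = 2/(‖b₁‖+‖b₂‖) = 0.739904, sign → tz>0 ⇒ λ=+0.739904
r₁ = λ·B[:,0] = (+0.97809,-0.20285,-0.04687); r₂ = λ·B[:,1] = (+0.20702,+0.97150,+0.11543)
r₃ = r₁×r₂ = (+0.02212,-0.12260,+0.99221); SVD([r₁ r₂ r₃]) → R = UVᵀ:
  R  [+0.97809 +0.20702 +0.02212]
  R  [-0.20285 +0.97150 -0.12260]
  R  [-0.04687 +0.11543 +0.99221]
t = (-0.20050, +0.07909, +0.73990) m
tr R = 2.941801; θ = arccos((tr R − 1)/2) = 0.241834 rad = 13.856°
axis k = ((R−Rᵀ)₃₂, (R−Rᵀ)₁₃, (R−Rᵀ)₂₁) / (2 sinθ) = (+0.496978, +0.144027, -0.855727)
rvec = θ·k = (+0.120186, +0.034831, -0.206944)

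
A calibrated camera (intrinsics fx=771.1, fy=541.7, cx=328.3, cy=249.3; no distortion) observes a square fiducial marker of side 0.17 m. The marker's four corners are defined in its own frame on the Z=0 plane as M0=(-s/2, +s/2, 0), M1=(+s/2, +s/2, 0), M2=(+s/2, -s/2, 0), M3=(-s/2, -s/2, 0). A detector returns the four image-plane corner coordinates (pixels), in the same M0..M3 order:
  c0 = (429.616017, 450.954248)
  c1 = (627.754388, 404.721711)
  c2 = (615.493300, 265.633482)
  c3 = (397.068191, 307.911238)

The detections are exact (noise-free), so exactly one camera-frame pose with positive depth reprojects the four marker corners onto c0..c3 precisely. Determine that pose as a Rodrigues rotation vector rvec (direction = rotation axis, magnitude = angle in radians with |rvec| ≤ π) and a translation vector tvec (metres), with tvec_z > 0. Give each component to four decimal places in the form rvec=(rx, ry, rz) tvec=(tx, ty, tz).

Intrinsics K: fx=771.1, fy=541.7, cx=328.3, cy=249.3
Marker side s = 0.17 m; corners in marker frame (Z=0):
  M0 = (-0.0850, +0.0850, 0)
  M1 = (+0.0850, +0.0850, 0)
  M2 = (+0.0850, -0.0850, 0)
  M3 = (-0.0850, -0.0850, 0)
Detected image corners:
  c0 = (429.616017, 450.954248) px
  c1 = (627.754388, 404.721711) px
  c2 = (615.493300, 265.633482) px
  c3 = (397.068191, 307.911238) px
Planar DLT: solve 8×8 A·h = b for H (H[2,2]=1):
  H  [+1394.99420 +408.02985 +520.94567]
  H  [-141.72808 +1021.36965 +359.89804]
  H  [+0.33340 +0.53708 +1.00000]
B = K⁻¹H; ‖b₁‖=1.750093, ‖b₂‖=1.750093; λ = 2/(‖b₁‖+‖b₂‖) = 0.571398, sign → tz>0 ⇒ λ=+0.571398
r₁ = λ·B[:,0] = (+0.95260,-0.23717,+0.19051); r₂ = λ·B[:,1] = (+0.17170,+0.93613,+0.30689)
r₃ = r₁×r₂ = (-0.25112,-0.25963,+0.93248); SVD([r₁ r₂ r₃]) → R = UVᵀ:
  R  [+0.95260 +0.17170 -0.25112]
  R  [-0.23717 +0.93613 -0.25963]
  R  [+0.19051 +0.30689 +0.93248]
t = (+0.14275, +0.11666, +0.57140) m
tr R = 2.821220; θ = arccos((tr R − 1)/2) = 0.426039 rad = 24.410°
axis k = ((R−Rᵀ)₃₂, (R−Rᵀ)₁₃, (R−Rᵀ)₂₁) / (2 sinθ) = (+0.685415, -0.534318, -0.494682)
rvec = θ·k = (+0.292013, -0.227640, -0.210754)

rvec=(0.2920, -0.2276, -0.2108) tvec=(0.1428, 0.1167, 0.5714)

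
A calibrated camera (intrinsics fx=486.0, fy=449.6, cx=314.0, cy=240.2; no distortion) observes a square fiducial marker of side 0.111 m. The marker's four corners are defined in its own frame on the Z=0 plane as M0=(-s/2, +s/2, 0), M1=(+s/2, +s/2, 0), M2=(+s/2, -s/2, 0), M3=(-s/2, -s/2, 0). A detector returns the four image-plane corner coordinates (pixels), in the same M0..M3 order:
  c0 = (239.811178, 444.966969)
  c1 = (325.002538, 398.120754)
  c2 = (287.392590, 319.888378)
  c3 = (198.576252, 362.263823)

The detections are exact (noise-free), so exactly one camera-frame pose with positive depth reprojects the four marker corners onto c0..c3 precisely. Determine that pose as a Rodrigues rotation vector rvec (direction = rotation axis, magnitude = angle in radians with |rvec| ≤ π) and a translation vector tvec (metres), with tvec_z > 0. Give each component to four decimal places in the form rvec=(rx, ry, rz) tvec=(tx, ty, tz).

Intrinsics K: fx=486.0, fy=449.6, cx=314.0, cy=240.2
Marker side s = 0.111 m; corners in marker frame (Z=0):
  M0 = (-0.0555, +0.0555, 0)
  M1 = (+0.0555, +0.0555, 0)
  M2 = (+0.0555, -0.0555, 0)
  M3 = (-0.0555, -0.0555, 0)
Detected image corners:
  c0 = (239.811178, 444.966969) px
  c1 = (325.002538, 398.120754) px
  c2 = (287.392590, 319.888378) px
  c3 = (198.576252, 362.263823) px
Planar DLT: solve 8×8 A·h = b for H (H[2,2]=1):
  H  [+932.49177 +385.83401 +264.19293]
  H  [-186.07247 +769.57518 +380.87398]
  H  [+0.56636 +0.11873 +1.00000]
B = K⁻¹H; ‖b₁‖=1.801444, ‖b₂‖=1.801444; λ = 2/(‖b₁‖+‖b₂‖) = 0.555110, sign → tz>0 ⇒ λ=+0.555110
r₁ = λ·B[:,0] = (+0.86197,-0.39770,+0.31439); r₂ = λ·B[:,1] = (+0.39812,+0.91496,+0.06591)
r₃ = r₁×r₂ = (-0.31387,+0.06835,+0.94700); SVD([r₁ r₂ r₃]) → R = UVᵀ:
  R  [+0.86197 +0.39812 -0.31387]
  R  [-0.39770 +0.91496 +0.06835]
  R  [+0.31439 +0.06591 +0.94700]
t = (-0.05689, +0.17369, +0.55511) m
tr R = 2.723933; θ = arccos((tr R − 1)/2) = 0.531660 rad = 30.462°
axis k = ((R−Rᵀ)₃₂, (R−Rᵀ)₁₃, (R−Rᵀ)₂₁) / (2 sinθ) = (-0.002412, -0.619633, -0.784888)
rvec = θ·k = (-0.001282, -0.329434, -0.417294)

rvec=(-0.0013, -0.3294, -0.4173) tvec=(-0.0569, 0.1737, 0.5551)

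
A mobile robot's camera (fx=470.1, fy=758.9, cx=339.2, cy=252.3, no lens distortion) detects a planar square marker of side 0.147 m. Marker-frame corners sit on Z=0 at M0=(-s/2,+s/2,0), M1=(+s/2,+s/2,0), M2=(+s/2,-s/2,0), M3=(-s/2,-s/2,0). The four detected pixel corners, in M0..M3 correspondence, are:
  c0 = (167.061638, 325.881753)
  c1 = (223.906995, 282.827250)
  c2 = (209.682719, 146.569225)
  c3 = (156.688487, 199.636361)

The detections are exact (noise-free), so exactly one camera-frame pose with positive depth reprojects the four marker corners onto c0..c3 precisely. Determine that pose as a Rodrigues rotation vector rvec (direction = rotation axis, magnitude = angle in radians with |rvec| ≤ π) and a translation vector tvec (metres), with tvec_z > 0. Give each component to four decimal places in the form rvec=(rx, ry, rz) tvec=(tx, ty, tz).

Intrinsics K: fx=470.1, fy=758.9, cx=339.2, cy=252.3
Marker side s = 0.147 m; corners in marker frame (Z=0):
  M0 = (-0.0735, +0.0735, 0)
  M1 = (+0.0735, +0.0735, 0)
  M2 = (+0.0735, -0.0735, 0)
  M3 = (-0.0735, -0.0735, 0)
Detected image corners:
  c0 = (167.061638, 325.881753) px
  c1 = (223.906995, 282.827250) px
  c2 = (209.682719, 146.569225) px
  c3 = (156.688487, 199.636361) px
Planar DLT: solve 8×8 A·h = b for H (H[2,2]=1):
  H  [+251.90844 +19.91052 +187.89039]
  H  [-480.81780 +811.65592 +238.25243]
  H  [-0.64106 -0.33347 +1.00000]
B = K⁻¹H; ‖b₁‖=1.258795, ‖b₂‖=1.258795; λ = 2/(‖b₁‖+‖b₂‖) = 0.794410, sign → tz>0 ⇒ λ=+0.794410
r₁ = λ·B[:,0] = (+0.79315,-0.33401,-0.50926); r₂ = λ·B[:,1] = (+0.22479,+0.93771,-0.26491)
r₃ = r₁×r₂ = (+0.56602,+0.09564,+0.81883); SVD([r₁ r₂ r₃]) → R = UVᵀ:
  R  [+0.79315 +0.22479 +0.56602]
  R  [-0.33401 +0.93771 +0.09564]
  R  [-0.50926 -0.26491 +0.81883]
t = (-0.25569, -0.01470, +0.79441) m
tr R = 2.549682; θ = arccos((tr R − 1)/2) = 0.684333 rad = 39.209°
axis k = ((R−Rᵀ)₃₂, (R−Rᵀ)₁₃, (R−Rᵀ)₂₁) / (2 sinθ) = (-0.285171, +0.850489, -0.441980)
rvec = θ·k = (-0.195152, +0.582017, -0.302462)

rvec=(-0.1952, 0.5820, -0.3025) tvec=(-0.2557, -0.0147, 0.7944)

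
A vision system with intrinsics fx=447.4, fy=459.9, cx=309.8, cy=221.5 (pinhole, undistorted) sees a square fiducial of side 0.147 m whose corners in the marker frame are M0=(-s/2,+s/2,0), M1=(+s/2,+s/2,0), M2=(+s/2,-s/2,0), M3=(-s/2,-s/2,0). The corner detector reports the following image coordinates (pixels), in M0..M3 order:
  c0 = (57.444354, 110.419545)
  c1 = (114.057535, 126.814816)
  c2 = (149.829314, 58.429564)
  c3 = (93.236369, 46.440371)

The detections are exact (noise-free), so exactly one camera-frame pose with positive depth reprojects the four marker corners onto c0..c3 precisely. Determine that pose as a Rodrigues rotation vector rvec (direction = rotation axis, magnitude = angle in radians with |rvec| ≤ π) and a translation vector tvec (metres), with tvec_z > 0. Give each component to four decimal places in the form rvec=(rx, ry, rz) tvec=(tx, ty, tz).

Intrinsics K: fx=447.4, fy=459.9, cx=309.8, cy=221.5
Marker side s = 0.147 m; corners in marker frame (Z=0):
  M0 = (-0.0735, +0.0735, 0)
  M1 = (+0.0735, +0.0735, 0)
  M2 = (+0.0735, -0.0735, 0)
  M3 = (-0.0735, -0.0735, 0)
Detected image corners:
  c0 = (57.444354, 110.419545) px
  c1 = (114.057535, 126.814816) px
  c2 = (149.829314, 58.429564) px
  c3 = (93.236369, 46.440371) px
Planar DLT: solve 8×8 A·h = b for H (H[2,2]=1):
  H  [+343.76610 -269.76841 +103.14758]
  H  [+62.19499 +428.03435 +84.69989]
  H  [-0.39837 -0.25426 +1.00000]
B = K⁻¹H; ‖b₁‖=1.164503, ‖b₂‖=1.164503; λ = 2/(‖b₁‖+‖b₂‖) = 0.858735, sign → tz>0 ⇒ λ=+0.858735
r₁ = λ·B[:,0] = (+0.89670,+0.28089,-0.34209); r₂ = λ·B[:,1] = (-0.36660,+0.90440,-0.21834)
r₃ = r₁×r₂ = (+0.24805,+0.32120,+0.91395); SVD([r₁ r₂ r₃]) → R = UVᵀ:
  R  [+0.89670 -0.36660 +0.24805]
  R  [+0.28089 +0.90440 +0.32120]
  R  [-0.34209 -0.21834 +0.91395]
t = (-0.39665, -0.25544, +0.85874) m
tr R = 2.715044; θ = arccos((tr R − 1)/2) = 0.540363 rad = 30.961°
axis k = ((R−Rᵀ)₃₂, (R−Rᵀ)₁₃, (R−Rᵀ)₂₁) / (2 sinθ) = (-0.524390, +0.573573, +0.629308)
rvec = θ·k = (-0.283361, +0.309938, +0.340055)

rvec=(-0.2834, 0.3099, 0.3401) tvec=(-0.3966, -0.2554, 0.8587)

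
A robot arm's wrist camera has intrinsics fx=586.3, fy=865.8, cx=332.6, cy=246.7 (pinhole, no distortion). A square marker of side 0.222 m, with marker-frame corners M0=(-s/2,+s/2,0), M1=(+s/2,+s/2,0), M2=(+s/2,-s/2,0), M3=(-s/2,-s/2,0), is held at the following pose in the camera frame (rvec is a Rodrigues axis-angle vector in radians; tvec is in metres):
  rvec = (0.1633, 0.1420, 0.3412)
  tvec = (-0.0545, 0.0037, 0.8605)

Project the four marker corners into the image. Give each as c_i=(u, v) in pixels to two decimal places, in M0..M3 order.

Intrinsics K: fx=586.3, fy=865.8, cx=332.6, cy=246.7
Marker side s = 0.222 m; corners in marker frame (Z=0):
  M0 = (-0.1110, +0.1110, 0)
  M1 = (+0.1110, +0.1110, 0)
  M2 = (+0.1110, -0.1110, 0)
  M3 = (-0.1110, -0.1110, 0)
rvec = (0.1633, 0.1420, 0.3412), |rvec| = θ = 0.40404 rad = 23.150°
Rodrigues: sinθ=0.39314, 1−cosθ=0.08052; R = I + sinθ·[k]× + (1−cosθ)·[k]×²:
    [+0.93263 -0.32055 +0.16565]
    [+0.34343 +0.92943 -0.13500]
    [-0.11069 +0.18279 +0.97690]
t = (-0.0545, 0.0037, 0.8605) m
M0: Pc = R·M0+t = (-0.19360, +0.06875, +0.89308); u = 586.3·(-0.19360)/0.89308 + 332.6 = 205.5000, v = 865.8·(+0.06875)/0.89308 + 246.7 = 313.3460
M1: Pc = R·M1+t = (+0.01344, +0.14499, +0.86850); u = 586.3·(+0.01344)/0.86850 + 332.6 = 341.6734, v = 865.8·(+0.14499)/0.86850 + 246.7 = 391.2356
M2: Pc = R·M2+t = (+0.08460, -0.06135, +0.82792); u = 586.3·(+0.08460)/0.82792 + 332.6 = 392.5128, v = 865.8·(-0.06135)/0.82792 + 246.7 = 182.5480
M3: Pc = R·M3+t = (-0.12244, -0.13759, +0.85250); u = 586.3·(-0.12244)/0.85250 + 332.6 = 248.3920, v = 865.8·(-0.13759)/0.85250 + 246.7 = 106.9659

c0=(205.50, 313.35) c1=(341.67, 391.24) c2=(392.51, 182.55) c3=(248.39, 106.97)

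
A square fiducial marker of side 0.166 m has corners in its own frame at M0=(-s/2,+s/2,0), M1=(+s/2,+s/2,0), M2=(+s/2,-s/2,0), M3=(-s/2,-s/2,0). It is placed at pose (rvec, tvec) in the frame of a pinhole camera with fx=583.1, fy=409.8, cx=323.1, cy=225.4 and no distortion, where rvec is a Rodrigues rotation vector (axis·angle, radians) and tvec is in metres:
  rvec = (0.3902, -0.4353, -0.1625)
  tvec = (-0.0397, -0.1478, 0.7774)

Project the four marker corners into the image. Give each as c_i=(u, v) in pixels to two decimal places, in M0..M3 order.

c0=(242.16, 197.80) c1=(351.11, 180.87) c2=(344.73, 96.93) c3=(225.04, 108.05)

Intrinsics K: fx=583.1, fy=409.8, cx=323.1, cy=225.4
Marker side s = 0.166 m; corners in marker frame (Z=0):
  M0 = (-0.0830, +0.0830, 0)
  M1 = (+0.0830, +0.0830, 0)
  M2 = (+0.0830, -0.0830, 0)
  M3 = (-0.0830, -0.0830, 0)
rvec = (0.3902, -0.4353, -0.1625), |rvec| = θ = 0.60675 rad = 34.764°
Rodrigues: sinθ=0.57020, 1−cosθ=0.17850; R = I + sinθ·[k]× + (1−cosθ)·[k]×²:
    [+0.89533 +0.07036 -0.43982]
    [-0.23506 +0.91338 -0.33240]
    [+0.37834 +0.40099 +0.83431]
t = (-0.0397, -0.1478, 0.7774) m
M0: Pc = R·M0+t = (-0.10817, -0.05248, +0.77928); u = 583.1·(-0.10817)/0.77928 + 323.1 = 242.1596, v = 409.8·(-0.05248)/0.77928 + 225.4 = 197.8027
M1: Pc = R·M1+t = (+0.04045, -0.09150, +0.84208); u = 583.1·(+0.04045)/0.84208 + 323.1 = 351.1107, v = 409.8·(-0.09150)/0.84208 + 225.4 = 180.8715
M2: Pc = R·M2+t = (+0.02877, -0.24312, +0.77552); u = 583.1·(+0.02877)/0.77552 + 323.1 = 344.7334, v = 409.8·(-0.24312)/0.77552 + 225.4 = 96.9302
M3: Pc = R·M3+t = (-0.11985, -0.20410, +0.71272); u = 583.1·(-0.11985)/0.71272 + 323.1 = 225.0448, v = 409.8·(-0.20410)/0.71272 + 225.4 = 108.0459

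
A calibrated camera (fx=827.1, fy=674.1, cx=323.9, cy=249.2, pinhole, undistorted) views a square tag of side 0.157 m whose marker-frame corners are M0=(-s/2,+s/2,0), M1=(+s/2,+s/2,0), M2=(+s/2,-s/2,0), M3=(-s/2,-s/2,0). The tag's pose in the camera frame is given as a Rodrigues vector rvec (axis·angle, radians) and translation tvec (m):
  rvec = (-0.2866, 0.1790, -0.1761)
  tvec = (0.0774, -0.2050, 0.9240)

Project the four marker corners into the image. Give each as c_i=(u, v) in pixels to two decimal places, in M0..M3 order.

Intrinsics K: fx=827.1, fy=674.1, cx=323.9, cy=249.2
Marker side s = 0.157 m; corners in marker frame (Z=0):
  M0 = (-0.0785, +0.0785, 0)
  M1 = (+0.0785, +0.0785, 0)
  M2 = (+0.0785, -0.0785, 0)
  M3 = (-0.0785, -0.0785, 0)
rvec = (-0.2866, 0.1790, -0.1761), |rvec| = θ = 0.38104 rad = 21.832°
Rodrigues: sinθ=0.37189, 1−cosθ=0.07172; R = I + sinθ·[k]× + (1−cosθ)·[k]×²:
    [+0.96885 +0.14653 +0.19963]
    [-0.19721 +0.94411 +0.26414]
    [-0.14977 -0.29529 +0.94360]
t = (0.0774, -0.2050, 0.9240) m
M0: Pc = R·M0+t = (+0.01285, -0.11541, +0.91258); u = 827.1·(+0.01285)/0.91258 + 323.9 = 335.5441, v = 674.1·(-0.11541)/0.91258 + 249.2 = 163.9517
M1: Pc = R·M1+t = (+0.16496, -0.14637, +0.88906); u = 827.1·(+0.16496)/0.88906 + 323.9 = 477.3607, v = 674.1·(-0.14637)/0.88906 + 249.2 = 138.2212
M2: Pc = R·M2+t = (+0.14195, -0.29459, +0.93542); u = 827.1·(+0.14195)/0.93542 + 323.9 = 449.4143, v = 674.1·(-0.29459)/0.93542 + 249.2 = 36.9053
M3: Pc = R·M3+t = (-0.01016, -0.26363, +0.95894); u = 827.1·(-0.01016)/0.95894 + 323.9 = 315.1390, v = 674.1·(-0.26363)/0.95894 + 249.2 = 63.8762

c0=(335.54, 163.95) c1=(477.36, 138.22) c2=(449.41, 36.91) c3=(315.14, 63.88)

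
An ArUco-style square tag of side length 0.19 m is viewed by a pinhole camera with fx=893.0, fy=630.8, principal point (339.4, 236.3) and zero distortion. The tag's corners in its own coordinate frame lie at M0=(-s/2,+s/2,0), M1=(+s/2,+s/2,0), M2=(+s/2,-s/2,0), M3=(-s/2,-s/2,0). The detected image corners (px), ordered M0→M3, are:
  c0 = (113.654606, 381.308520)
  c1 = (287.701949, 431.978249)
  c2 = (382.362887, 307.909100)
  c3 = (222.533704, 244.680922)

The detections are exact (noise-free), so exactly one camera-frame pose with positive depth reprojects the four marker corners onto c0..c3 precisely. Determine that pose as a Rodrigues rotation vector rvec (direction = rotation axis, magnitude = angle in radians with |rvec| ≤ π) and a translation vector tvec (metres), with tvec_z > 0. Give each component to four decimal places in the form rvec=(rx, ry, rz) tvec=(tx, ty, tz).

Intrinsics K: fx=893.0, fy=630.8, cx=339.4, cy=236.3
Marker side s = 0.19 m; corners in marker frame (Z=0):
  M0 = (-0.0950, +0.0950, 0)
  M1 = (+0.0950, +0.0950, 0)
  M2 = (+0.0950, -0.0950, 0)
  M3 = (-0.0950, -0.0950, 0)
Detected image corners:
  c0 = (113.654606, 381.308520) px
  c1 = (287.701949, 431.978249) px
  c2 = (382.362887, 307.909100) px
  c3 = (222.533704, 244.680922) px
Planar DLT: solve 8×8 A·h = b for H (H[2,2]=1):
  H  [+1017.87033 -561.29807 +256.49598]
  H  [+489.61993 +646.78383 +342.29047]
  H  [+0.55508 -0.10987 +1.00000]
B = K⁻¹H; ‖b₁‖=1.222218, ‖b₂‖=1.222218; λ = 2/(‖b₁‖+‖b₂‖) = 0.818185, sign → tz>0 ⇒ λ=+0.818185
r₁ = λ·B[:,0] = (+0.75998,+0.46494,+0.45416); r₂ = λ·B[:,1] = (-0.48011,+0.87259,-0.08989)
r₃ = r₁×r₂ = (-0.43809,-0.14973,+0.88637); SVD([r₁ r₂ r₃]) → R = UVᵀ:
  R  [+0.75998 -0.48011 -0.43809]
  R  [+0.46494 +0.87259 -0.14973]
  R  [+0.45416 -0.08989 +0.88637]
t = (-0.07596, +0.13748, +0.81818) m
tr R = 2.518947; θ = arccos((tr R − 1)/2) = 0.708293 rad = 40.582°
axis k = ((R−Rᵀ)₃₂, (R−Rᵀ)₁₃, (R−Rᵀ)₂₁) / (2 sinθ) = (+0.045987, -0.685780, +0.726355)
rvec = θ·k = (+0.032572, -0.485733, +0.514472)

rvec=(0.0326, -0.4857, 0.5145) tvec=(-0.0760, 0.1375, 0.8182)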